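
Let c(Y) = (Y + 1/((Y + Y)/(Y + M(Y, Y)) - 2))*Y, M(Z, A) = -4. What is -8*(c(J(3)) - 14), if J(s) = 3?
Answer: 43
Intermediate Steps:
c(Y) = Y*(Y + 1/(-2 + 2*Y/(-4 + Y))) (c(Y) = (Y + 1/((Y + Y)/(Y - 4) - 2))*Y = (Y + 1/((2*Y)/(-4 + Y) - 2))*Y = (Y + 1/(2*Y/(-4 + Y) - 2))*Y = (Y + 1/(-2 + 2*Y/(-4 + Y)))*Y = Y*(Y + 1/(-2 + 2*Y/(-4 + Y))))
-8*(c(J(3)) - 14) = -8*((⅛)*3*(-4 + 9*3) - 14) = -8*((⅛)*3*(-4 + 27) - 14) = -8*((⅛)*3*23 - 14) = -8*(69/8 - 14) = -8*(-43/8) = 43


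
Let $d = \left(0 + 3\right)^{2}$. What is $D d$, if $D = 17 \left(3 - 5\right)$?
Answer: $-306$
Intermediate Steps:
$D = -34$ ($D = 17 \left(3 - 5\right) = 17 \left(-2\right) = -34$)
$d = 9$ ($d = 3^{2} = 9$)
$D d = \left(-34\right) 9 = -306$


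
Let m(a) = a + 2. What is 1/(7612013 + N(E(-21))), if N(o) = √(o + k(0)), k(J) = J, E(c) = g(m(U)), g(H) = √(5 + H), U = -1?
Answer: 441060904691075286197/3357361340300226062510284555 - 57942741912169*6^(¼)/3357361340300226062510284555 - 6^(¾)/3357361340300226062510284555 + 7612013*√6/3357361340300226062510284555 ≈ 1.3137e-7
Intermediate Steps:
m(a) = 2 + a
E(c) = √6 (E(c) = √(5 + (2 - 1)) = √(5 + 1) = √6)
N(o) = √o (N(o) = √(o + 0) = √o)
1/(7612013 + N(E(-21))) = 1/(7612013 + √(√6)) = 1/(7612013 + 6^(¼))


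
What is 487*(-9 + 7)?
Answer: -974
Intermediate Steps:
487*(-9 + 7) = 487*(-2) = -974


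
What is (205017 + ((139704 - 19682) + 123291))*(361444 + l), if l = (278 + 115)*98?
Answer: 179313170140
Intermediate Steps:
l = 38514 (l = 393*98 = 38514)
(205017 + ((139704 - 19682) + 123291))*(361444 + l) = (205017 + ((139704 - 19682) + 123291))*(361444 + 38514) = (205017 + (120022 + 123291))*399958 = (205017 + 243313)*399958 = 448330*399958 = 179313170140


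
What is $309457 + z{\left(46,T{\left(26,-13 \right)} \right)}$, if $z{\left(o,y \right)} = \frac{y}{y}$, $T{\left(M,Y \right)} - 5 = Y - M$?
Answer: $309458$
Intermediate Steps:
$T{\left(M,Y \right)} = 5 + Y - M$ ($T{\left(M,Y \right)} = 5 - \left(M - Y\right) = 5 + Y - M$)
$z{\left(o,y \right)} = 1$
$309457 + z{\left(46,T{\left(26,-13 \right)} \right)} = 309457 + 1 = 309458$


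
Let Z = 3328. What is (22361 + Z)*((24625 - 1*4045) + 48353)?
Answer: 1770819837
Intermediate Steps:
(22361 + Z)*((24625 - 1*4045) + 48353) = (22361 + 3328)*((24625 - 1*4045) + 48353) = 25689*((24625 - 4045) + 48353) = 25689*(20580 + 48353) = 25689*68933 = 1770819837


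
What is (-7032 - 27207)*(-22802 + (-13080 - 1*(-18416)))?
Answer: 598018374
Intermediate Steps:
(-7032 - 27207)*(-22802 + (-13080 - 1*(-18416))) = -34239*(-22802 + (-13080 + 18416)) = -34239*(-22802 + 5336) = -34239*(-17466) = 598018374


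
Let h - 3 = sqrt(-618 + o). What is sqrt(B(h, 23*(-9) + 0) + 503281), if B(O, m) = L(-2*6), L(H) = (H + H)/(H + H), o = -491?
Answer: 13*sqrt(2978) ≈ 709.42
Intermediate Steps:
h = 3 + I*sqrt(1109) (h = 3 + sqrt(-618 - 491) = 3 + sqrt(-1109) = 3 + I*sqrt(1109) ≈ 3.0 + 33.302*I)
L(H) = 1 (L(H) = (2*H)/((2*H)) = (2*H)*(1/(2*H)) = 1)
B(O, m) = 1
sqrt(B(h, 23*(-9) + 0) + 503281) = sqrt(1 + 503281) = sqrt(503282) = 13*sqrt(2978)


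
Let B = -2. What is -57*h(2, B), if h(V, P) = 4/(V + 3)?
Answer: -228/5 ≈ -45.600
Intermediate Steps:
h(V, P) = 4/(3 + V)
-57*h(2, B) = -228/(3 + 2) = -228/5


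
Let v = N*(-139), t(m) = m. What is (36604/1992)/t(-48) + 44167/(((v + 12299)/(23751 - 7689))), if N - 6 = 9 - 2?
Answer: 4239412272431/62700192 ≈ 67614.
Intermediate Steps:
N = 13 (N = 6 + (9 - 2) = 6 + 7 = 13)
v = -1807 (v = 13*(-139) = -1807)
(36604/1992)/t(-48) + 44167/(((v + 12299)/(23751 - 7689))) = (36604/1992)/(-48) + 44167/(((-1807 + 12299)/(23751 - 7689))) = (36604*(1/1992))*(-1/48) + 44167/((10492/16062)) = (9151/498)*(-1/48) + 44167/((10492*(1/16062))) = -9151/23904 + 44167/(5246/8031) = -9151/23904 + 44167*(8031/5246) = -9151/23904 + 354705177/5246 = 4239412272431/62700192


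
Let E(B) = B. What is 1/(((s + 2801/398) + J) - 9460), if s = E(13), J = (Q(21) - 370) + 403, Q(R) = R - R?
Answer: -398/3743971 ≈ -0.00010630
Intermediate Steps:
Q(R) = 0
J = 33 (J = (0 - 370) + 403 = -370 + 403 = 33)
s = 13
1/(((s + 2801/398) + J) - 9460) = 1/(((13 + 2801/398) + 33) - 9460) = 1/((7975/398 + 33) - 9460) = 1/(21109/398 - 9460) = 1/(-3743971/398) = -398/3743971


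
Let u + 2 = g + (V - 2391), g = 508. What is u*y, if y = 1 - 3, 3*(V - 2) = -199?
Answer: 11696/3 ≈ 3898.7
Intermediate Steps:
V = -193/3 (V = 2 + (⅓)*(-199) = 2 - 199/3 = -193/3 ≈ -64.333)
y = -2
u = -5848/3 (u = -2 + (508 + (-193/3 - 2391)) = -2 + (508 - 7366/3) = -2 - 5842/3 = -5848/3 ≈ -1949.3)
u*y = -5848/3*(-2) = 11696/3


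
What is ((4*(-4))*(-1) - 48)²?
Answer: 1024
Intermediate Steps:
((4*(-4))*(-1) - 48)² = (-16*(-1) - 48)² = (16 - 48)² = (-32)² = 1024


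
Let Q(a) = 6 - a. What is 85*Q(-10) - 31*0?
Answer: 1360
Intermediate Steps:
85*Q(-10) - 31*0 = 85*(6 - 1*(-10)) - 31*0 = 85*(6 + 10) + 0 = 85*16 + 0 = 1360 + 0 = 1360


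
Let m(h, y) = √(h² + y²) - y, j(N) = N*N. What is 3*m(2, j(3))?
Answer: -27 + 3*√85 ≈ 0.65863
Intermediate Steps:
j(N) = N²
3*m(2, j(3)) = 3*(√(2² + (3²)²) - 1*3²) = 3*(√(4 + 9²) - 1*9) = 3*(√(4 + 81) - 9) = 3*(√85 - 9) = 3*(-9 + √85) = -27 + 3*√85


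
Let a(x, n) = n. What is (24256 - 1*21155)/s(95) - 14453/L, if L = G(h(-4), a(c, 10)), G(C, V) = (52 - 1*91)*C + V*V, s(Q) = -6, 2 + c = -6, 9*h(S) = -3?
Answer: -437131/678 ≈ -644.74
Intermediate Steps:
h(S) = -⅓ (h(S) = (⅑)*(-3) = -⅓)
c = -8 (c = -2 - 6 = -8)
G(C, V) = V² - 39*C (G(C, V) = (52 - 91)*C + V² = -39*C + V² = V² - 39*C)
L = 113 (L = 10² - 39*(-⅓) = 100 + 13 = 113)
(24256 - 1*21155)/s(95) - 14453/L = (24256 - 1*21155)/(-6) - 14453/113 = (24256 - 21155)*(-⅙) - 14453*1/113 = 3101*(-⅙) - 14453/113 = -3101/6 - 14453/113 = -437131/678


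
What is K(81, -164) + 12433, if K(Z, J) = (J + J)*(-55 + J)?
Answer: 84265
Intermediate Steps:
K(Z, J) = 2*J*(-55 + J) (K(Z, J) = (2*J)*(-55 + J) = 2*J*(-55 + J))
K(81, -164) + 12433 = 2*(-164)*(-55 - 164) + 12433 = 2*(-164)*(-219) + 12433 = 71832 + 12433 = 84265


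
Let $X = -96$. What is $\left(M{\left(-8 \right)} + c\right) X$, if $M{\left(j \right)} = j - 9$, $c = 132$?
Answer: $-11040$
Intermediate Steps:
$M{\left(j \right)} = -9 + j$
$\left(M{\left(-8 \right)} + c\right) X = \left(\left(-9 - 8\right) + 132\right) \left(-96\right) = \left(-17 + 132\right) \left(-96\right) = 115 \left(-96\right) = -11040$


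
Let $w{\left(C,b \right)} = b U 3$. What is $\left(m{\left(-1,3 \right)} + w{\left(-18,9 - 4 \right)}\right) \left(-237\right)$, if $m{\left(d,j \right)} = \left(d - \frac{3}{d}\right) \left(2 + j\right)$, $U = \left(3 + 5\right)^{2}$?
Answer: $-229890$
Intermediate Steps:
$U = 64$ ($U = 8^{2} = 64$)
$m{\left(d,j \right)} = \left(2 + j\right) \left(d - \frac{3}{d}\right)$
$w{\left(C,b \right)} = 192 b$ ($w{\left(C,b \right)} = b 64 \cdot 3 = 64 b 3 = 192 b$)
$\left(m{\left(-1,3 \right)} + w{\left(-18,9 - 4 \right)}\right) \left(-237\right) = \left(\frac{-6 - 9 + \left(-1\right)^{2} \left(2 + 3\right)}{-1} + 192 \left(9 - 4\right)\right) \left(-237\right) = \left(- (-6 - 9 + 1 \cdot 5) + 192 \left(9 - 4\right)\right) \left(-237\right) = \left(- (-6 - 9 + 5) + 192 \cdot 5\right) \left(-237\right) = \left(\left(-1\right) \left(-10\right) + 960\right) \left(-237\right) = \left(10 + 960\right) \left(-237\right) = 970 \left(-237\right) = -229890$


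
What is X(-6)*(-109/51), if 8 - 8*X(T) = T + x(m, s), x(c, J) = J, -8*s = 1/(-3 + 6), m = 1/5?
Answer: -36733/9792 ≈ -3.7513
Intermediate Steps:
m = ⅕ ≈ 0.20000
s = -1/24 (s = -1/(8*(-3 + 6)) = -⅛/3 = -⅛*⅓ = -1/24 ≈ -0.041667)
X(T) = 193/192 - T/8 (X(T) = 1 - (T - 1/24)/8 = 1 - (-1/24 + T)/8 = 1 + (1/192 - T/8) = 193/192 - T/8)
X(-6)*(-109/51) = (193/192 - ⅛*(-6))*(-109/51) = (193/192 + ¾)*(-109*1/51) = (337/192)*(-109/51) = -36733/9792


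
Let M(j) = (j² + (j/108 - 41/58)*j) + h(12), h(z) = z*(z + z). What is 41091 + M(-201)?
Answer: 28639067/348 ≈ 82296.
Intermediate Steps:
h(z) = 2*z² (h(z) = z*(2*z) = 2*z²)
M(j) = 288 + j² + j*(-41/58 + j/108) (M(j) = (j² + (j/108 - 41/58)*j) + 2*12² = (j² + (j*(1/108) - 41*1/58)*j) + 2*144 = (j² + (j/108 - 41/58)*j) + 288 = (j² + (-41/58 + j/108)*j) + 288 = (j² + j*(-41/58 + j/108)) + 288 = 288 + j² + j*(-41/58 + j/108))
41091 + M(-201) = 41091 + (288 - 41/58*(-201) + (109/108)*(-201)²) = 41091 + (288 + 8241/58 + (109/108)*40401) = 41091 + (288 + 8241/58 + 489301/12) = 41091 + 14339399/348 = 28639067/348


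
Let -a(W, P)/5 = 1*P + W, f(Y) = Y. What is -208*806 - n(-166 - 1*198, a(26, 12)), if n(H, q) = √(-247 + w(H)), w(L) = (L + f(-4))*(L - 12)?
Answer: -167648 - √138121 ≈ -1.6802e+5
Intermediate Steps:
w(L) = (-12 + L)*(-4 + L) (w(L) = (L - 4)*(L - 12) = (-4 + L)*(-12 + L) = (-12 + L)*(-4 + L))
a(W, P) = -5*P - 5*W (a(W, P) = -5*(1*P + W) = -5*(P + W) = -5*P - 5*W)
n(H, q) = √(-199 + H² - 16*H) (n(H, q) = √(-247 + (48 + H² - 16*H)) = √(-199 + H² - 16*H))
-208*806 - n(-166 - 1*198, a(26, 12)) = -208*806 - √(-199 + (-166 - 1*198)² - 16*(-166 - 1*198)) = -167648 - √(-199 + (-166 - 198)² - 16*(-166 - 198)) = -167648 - √(-199 + (-364)² - 16*(-364)) = -167648 - √(-199 + 132496 + 5824) = -167648 - √138121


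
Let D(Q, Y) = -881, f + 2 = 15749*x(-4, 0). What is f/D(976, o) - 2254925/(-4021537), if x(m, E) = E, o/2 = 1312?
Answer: 1994631999/3542974097 ≈ 0.56298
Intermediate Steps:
o = 2624 (o = 2*1312 = 2624)
f = -2 (f = -2 + 15749*0 = -2 + 0 = -2)
f/D(976, o) - 2254925/(-4021537) = -2/(-881) - 2254925/(-4021537) = -2*(-1/881) - 2254925*(-1/4021537) = 2/881 + 2254925/4021537 = 1994631999/3542974097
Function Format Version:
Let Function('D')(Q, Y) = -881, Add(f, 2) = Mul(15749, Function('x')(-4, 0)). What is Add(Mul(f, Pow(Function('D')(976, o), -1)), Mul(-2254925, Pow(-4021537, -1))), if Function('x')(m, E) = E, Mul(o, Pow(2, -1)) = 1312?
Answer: Rational(1994631999, 3542974097) ≈ 0.56298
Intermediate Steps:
o = 2624 (o = Mul(2, 1312) = 2624)
f = -2 (f = Add(-2, Mul(15749, 0)) = Add(-2, 0) = -2)
Add(Mul(f, Pow(Function('D')(976, o), -1)), Mul(-2254925, Pow(-4021537, -1))) = Add(Mul(-2, Pow(-881, -1)), Mul(-2254925, Pow(-4021537, -1))) = Add(Mul(-2, Rational(-1, 881)), Mul(-2254925, Rational(-1, 4021537))) = Add(Rational(2, 881), Rational(2254925, 4021537)) = Rational(1994631999, 3542974097)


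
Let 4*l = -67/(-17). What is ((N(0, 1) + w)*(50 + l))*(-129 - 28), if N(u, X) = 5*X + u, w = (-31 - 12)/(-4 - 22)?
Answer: -94167187/1768 ≈ -53262.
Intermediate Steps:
w = 43/26 (w = -43/(-26) = -43*(-1/26) = 43/26 ≈ 1.6538)
l = 67/68 (l = (-67/(-17))/4 = (-67*(-1/17))/4 = (¼)*(67/17) = 67/68 ≈ 0.98529)
N(u, X) = u + 5*X
((N(0, 1) + w)*(50 + l))*(-129 - 28) = (((0 + 5*1) + 43/26)*(50 + 67/68))*(-129 - 28) = (((0 + 5) + 43/26)*(3467/68))*(-157) = ((5 + 43/26)*(3467/68))*(-157) = ((173/26)*(3467/68))*(-157) = (599791/1768)*(-157) = -94167187/1768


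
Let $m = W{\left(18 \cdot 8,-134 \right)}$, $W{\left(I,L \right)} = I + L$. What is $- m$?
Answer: $-10$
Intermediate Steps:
$m = 10$ ($m = 18 \cdot 8 - 134 = 144 - 134 = 10$)
$- m = \left(-1\right) 10 = -10$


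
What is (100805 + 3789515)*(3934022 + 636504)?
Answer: 17780808708320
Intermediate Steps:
(100805 + 3789515)*(3934022 + 636504) = 3890320*4570526 = 17780808708320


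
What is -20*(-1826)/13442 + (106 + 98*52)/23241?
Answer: 13919494/4733417 ≈ 2.9407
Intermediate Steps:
-20*(-1826)/13442 + (106 + 98*52)/23241 = 36520*(1/13442) + (106 + 5096)*(1/23241) = 1660/611 + 5202*(1/23241) = 1660/611 + 1734/7747 = 13919494/4733417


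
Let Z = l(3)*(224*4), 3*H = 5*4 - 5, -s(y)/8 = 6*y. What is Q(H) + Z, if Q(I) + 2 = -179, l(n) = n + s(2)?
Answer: -83509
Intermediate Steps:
s(y) = -48*y
l(n) = -96 + n (l(n) = n - 48*2 = n - 96 = -96 + n)
H = 5 (H = (5*4 - 5)/3 = (20 - 5)/3 = (⅓)*15 = 5)
Q(I) = -181 (Q(I) = -2 - 179 = -181)
Z = -83328 (Z = (-96 + 3)*(224*4) = -93*896 = -83328)
Q(H) + Z = -181 - 83328 = -83509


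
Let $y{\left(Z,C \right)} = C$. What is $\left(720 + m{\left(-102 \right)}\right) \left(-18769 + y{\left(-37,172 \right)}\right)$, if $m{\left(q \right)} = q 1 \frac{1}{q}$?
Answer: $-13408437$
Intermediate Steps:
$m{\left(q \right)} = 1$ ($m{\left(q \right)} = \frac{q}{q} = 1$)
$\left(720 + m{\left(-102 \right)}\right) \left(-18769 + y{\left(-37,172 \right)}\right) = \left(720 + 1\right) \left(-18769 + 172\right) = 721 \left(-18597\right) = -13408437$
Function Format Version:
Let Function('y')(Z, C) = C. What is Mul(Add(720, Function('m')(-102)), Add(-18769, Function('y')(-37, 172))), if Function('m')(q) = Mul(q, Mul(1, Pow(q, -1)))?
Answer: -13408437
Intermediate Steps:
Function('m')(q) = 1 (Function('m')(q) = Mul(q, Pow(q, -1)) = 1)
Mul(Add(720, Function('m')(-102)), Add(-18769, Function('y')(-37, 172))) = Mul(Add(720, 1), Add(-18769, 172)) = Mul(721, -18597) = -13408437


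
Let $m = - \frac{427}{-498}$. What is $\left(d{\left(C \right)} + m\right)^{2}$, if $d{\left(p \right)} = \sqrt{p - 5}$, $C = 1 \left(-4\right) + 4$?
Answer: $- \frac{1057691}{248004} + \frac{427 i \sqrt{5}}{249} \approx -4.2648 + 3.8345 i$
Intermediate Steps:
$m = \frac{427}{498}$ ($m = \left(-427\right) \left(- \frac{1}{498}\right) = \frac{427}{498} \approx 0.85743$)
$C = 0$ ($C = -4 + 4 = 0$)
$d{\left(p \right)} = \sqrt{-5 + p}$
$\left(d{\left(C \right)} + m\right)^{2} = \left(\sqrt{-5 + 0} + \frac{427}{498}\right)^{2} = \left(\sqrt{-5} + \frac{427}{498}\right)^{2} = \left(i \sqrt{5} + \frac{427}{498}\right)^{2} = \left(\frac{427}{498} + i \sqrt{5}\right)^{2}$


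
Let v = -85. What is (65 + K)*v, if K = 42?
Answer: -9095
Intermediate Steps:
(65 + K)*v = (65 + 42)*(-85) = 107*(-85) = -9095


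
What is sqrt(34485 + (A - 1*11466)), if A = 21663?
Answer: sqrt(44682) ≈ 211.38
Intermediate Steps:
sqrt(34485 + (A - 1*11466)) = sqrt(34485 + (21663 - 1*11466)) = sqrt(34485 + (21663 - 11466)) = sqrt(34485 + 10197) = sqrt(44682)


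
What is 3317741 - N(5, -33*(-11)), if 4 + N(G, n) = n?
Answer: 3317382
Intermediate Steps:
N(G, n) = -4 + n
3317741 - N(5, -33*(-11)) = 3317741 - (-4 - 33*(-11)) = 3317741 - (-4 + 363) = 3317741 - 1*359 = 3317741 - 359 = 3317382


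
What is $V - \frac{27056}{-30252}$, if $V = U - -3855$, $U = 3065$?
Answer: $\frac{52342724}{7563} \approx 6920.9$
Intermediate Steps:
$V = 6920$ ($V = 3065 - -3855 = 3065 + 3855 = 6920$)
$V - \frac{27056}{-30252} = 6920 - \frac{27056}{-30252} = 6920 - - \frac{6764}{7563} = 6920 + \frac{6764}{7563} = \frac{52342724}{7563}$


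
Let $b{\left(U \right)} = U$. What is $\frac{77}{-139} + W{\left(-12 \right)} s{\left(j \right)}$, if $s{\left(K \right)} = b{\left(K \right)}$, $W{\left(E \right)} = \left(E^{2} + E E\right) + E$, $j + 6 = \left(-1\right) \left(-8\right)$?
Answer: $\frac{76651}{139} \approx 551.45$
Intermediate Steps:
$j = 2$ ($j = -6 - -8 = -6 + 8 = 2$)
$W{\left(E \right)} = E + 2 E^{2}$ ($W{\left(E \right)} = \left(E^{2} + E^{2}\right) + E = 2 E^{2} + E = E + 2 E^{2}$)
$s{\left(K \right)} = K$
$\frac{77}{-139} + W{\left(-12 \right)} s{\left(j \right)} = \frac{77}{-139} + - 12 \left(1 + 2 \left(-12\right)\right) 2 = 77 \left(- \frac{1}{139}\right) + - 12 \left(1 - 24\right) 2 = - \frac{77}{139} + \left(-12\right) \left(-23\right) 2 = - \frac{77}{139} + 276 \cdot 2 = - \frac{77}{139} + 552 = \frac{76651}{139}$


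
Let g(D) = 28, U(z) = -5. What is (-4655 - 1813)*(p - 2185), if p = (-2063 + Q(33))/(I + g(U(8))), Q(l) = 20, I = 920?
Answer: 1117574997/79 ≈ 1.4147e+7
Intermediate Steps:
p = -681/316 (p = (-2063 + 20)/(920 + 28) = -2043/948 = -2043*1/948 = -681/316 ≈ -2.1551)
(-4655 - 1813)*(p - 2185) = (-4655 - 1813)*(-681/316 - 2185) = -6468*(-691141/316) = 1117574997/79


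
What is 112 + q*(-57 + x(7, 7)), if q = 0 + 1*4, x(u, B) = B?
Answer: -88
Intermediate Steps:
q = 4 (q = 0 + 4 = 4)
112 + q*(-57 + x(7, 7)) = 112 + 4*(-57 + 7) = 112 + 4*(-50) = 112 - 200 = -88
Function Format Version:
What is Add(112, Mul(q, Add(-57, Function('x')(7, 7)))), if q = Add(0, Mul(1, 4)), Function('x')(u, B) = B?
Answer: -88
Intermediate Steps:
q = 4 (q = Add(0, 4) = 4)
Add(112, Mul(q, Add(-57, Function('x')(7, 7)))) = Add(112, Mul(4, Add(-57, 7))) = Add(112, Mul(4, -50)) = Add(112, -200) = -88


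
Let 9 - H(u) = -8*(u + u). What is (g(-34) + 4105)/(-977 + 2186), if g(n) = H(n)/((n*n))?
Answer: 1581615/465868 ≈ 3.3950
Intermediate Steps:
H(u) = 9 + 16*u (H(u) = 9 - (-8)*(u + u) = 9 - (-8)*2*u = 9 - (-16)*u = 9 + 16*u)
g(n) = (9 + 16*n)/n² (g(n) = (9 + 16*n)/((n*n)) = (9 + 16*n)/(n²) = (9 + 16*n)/n²)
(g(-34) + 4105)/(-977 + 2186) = ((9 + 16*(-34))/(-34)² + 4105)/(-977 + 2186) = ((9 - 544)/1156 + 4105)/1209 = ((1/1156)*(-535) + 4105)*(1/1209) = (-535/1156 + 4105)*(1/1209) = (4744845/1156)*(1/1209) = 1581615/465868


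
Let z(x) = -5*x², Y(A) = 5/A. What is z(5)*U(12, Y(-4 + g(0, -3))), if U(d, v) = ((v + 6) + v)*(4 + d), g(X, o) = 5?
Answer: -32000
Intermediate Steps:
U(d, v) = (4 + d)*(6 + 2*v) (U(d, v) = ((6 + v) + v)*(4 + d) = (6 + 2*v)*(4 + d) = (4 + d)*(6 + 2*v))
z(5)*U(12, Y(-4 + g(0, -3))) = (-5*5²)*(24 + 6*12 + 8*(5/(-4 + 5)) + 2*12*(5/(-4 + 5))) = (-5*25)*(24 + 72 + 8*(5/1) + 2*12*(5/1)) = -125*(24 + 72 + 8*(5*1) + 2*12*(5*1)) = -125*(24 + 72 + 8*5 + 2*12*5) = -125*(24 + 72 + 40 + 120) = -125*256 = -32000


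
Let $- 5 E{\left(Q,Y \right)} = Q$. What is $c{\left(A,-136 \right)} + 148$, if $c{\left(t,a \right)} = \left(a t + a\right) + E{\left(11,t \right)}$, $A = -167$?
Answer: $\frac{113609}{5} \approx 22722.0$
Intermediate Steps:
$E{\left(Q,Y \right)} = - \frac{Q}{5}$
$c{\left(t,a \right)} = - \frac{11}{5} + a + a t$ ($c{\left(t,a \right)} = \left(a t + a\right) - \frac{11}{5} = \left(a + a t\right) - \frac{11}{5} = - \frac{11}{5} + a + a t$)
$c{\left(A,-136 \right)} + 148 = \left(- \frac{11}{5} - 136 - -22712\right) + 148 = \left(- \frac{11}{5} - 136 + 22712\right) + 148 = \frac{112869}{5} + 148 = \frac{113609}{5}$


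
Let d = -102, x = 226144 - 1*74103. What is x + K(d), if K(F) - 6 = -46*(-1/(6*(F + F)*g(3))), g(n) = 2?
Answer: 186105505/1224 ≈ 1.5205e+5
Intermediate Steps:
x = 152041 (x = 226144 - 74103 = 152041)
K(F) = 6 + 23/(12*F) (K(F) = 6 - 46*(-1/(12*(F + F))) = 6 - 46*(-1/(24*F)) = 6 - (-23)/(12*F) = 6 + 23/(12*F))
x + K(d) = 152041 + (6 + (23/12)/(-102)) = 152041 + (6 + (23/12)*(-1/102)) = 152041 + (6 - 23/1224) = 152041 + 7321/1224 = 186105505/1224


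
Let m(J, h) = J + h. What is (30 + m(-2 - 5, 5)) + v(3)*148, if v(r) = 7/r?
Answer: 1120/3 ≈ 373.33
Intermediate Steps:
(30 + m(-2 - 5, 5)) + v(3)*148 = (30 + ((-2 - 5) + 5)) + (7/3)*148 = (30 + (-7 + 5)) + (7*(⅓))*148 = (30 - 2) + (7/3)*148 = 28 + 1036/3 = 1120/3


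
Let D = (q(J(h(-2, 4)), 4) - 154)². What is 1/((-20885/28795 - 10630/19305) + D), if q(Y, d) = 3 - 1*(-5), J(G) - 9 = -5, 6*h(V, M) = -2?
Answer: 1710423/36457194281 ≈ 4.6916e-5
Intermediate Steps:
h(V, M) = -⅓ (h(V, M) = (⅙)*(-2) = -⅓)
J(G) = 4 (J(G) = 9 - 5 = 4)
q(Y, d) = 8 (q(Y, d) = 3 + 5 = 8)
D = 21316 (D = (8 - 154)² = (-146)² = 21316)
1/((-20885/28795 - 10630/19305) + D) = 1/((-20885/28795 - 10630/19305) + 21316) = 1/((-20885*1/28795 - 10630*1/19305) + 21316) = 1/((-4177/5759 - 2126/3861) + 21316) = 1/(-2182387/1710423 + 21316) = 1/(36457194281/1710423) = 1710423/36457194281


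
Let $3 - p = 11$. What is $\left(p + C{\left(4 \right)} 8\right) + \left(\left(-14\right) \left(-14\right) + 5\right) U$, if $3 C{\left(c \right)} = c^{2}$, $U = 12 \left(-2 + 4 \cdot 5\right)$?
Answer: $\frac{130352}{3} \approx 43451.0$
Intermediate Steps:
$p = -8$ ($p = 3 - 11 = -8$)
$U = 216$ ($U = 12 \left(-2 + 20\right) = 12 \cdot 18 = 216$)
$C{\left(c \right)} = \frac{c^{2}}{3}$
$\left(p + C{\left(4 \right)} 8\right) + \left(\left(-14\right) \left(-14\right) + 5\right) U = \left(-8 + \frac{4^{2}}{3} \cdot 8\right) + \left(\left(-14\right) \left(-14\right) + 5\right) 216 = \left(-8 + \frac{1}{3} \cdot 16 \cdot 8\right) + \left(196 + 5\right) 216 = \left(-8 + \frac{16}{3} \cdot 8\right) + 201 \cdot 216 = \left(-8 + \frac{128}{3}\right) + 43416 = \frac{104}{3} + 43416 = \frac{130352}{3}$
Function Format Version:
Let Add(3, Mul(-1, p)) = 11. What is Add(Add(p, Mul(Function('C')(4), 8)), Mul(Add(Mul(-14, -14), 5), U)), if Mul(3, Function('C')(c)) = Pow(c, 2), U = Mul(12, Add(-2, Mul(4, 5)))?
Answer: Rational(130352, 3) ≈ 43451.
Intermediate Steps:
p = -8 (p = Add(3, Mul(-1, 11)) = Add(3, -11) = -8)
U = 216 (U = Mul(12, Add(-2, 20)) = Mul(12, 18) = 216)
Function('C')(c) = Mul(Rational(1, 3), Pow(c, 2))
Add(Add(p, Mul(Function('C')(4), 8)), Mul(Add(Mul(-14, -14), 5), U)) = Add(Add(-8, Mul(Mul(Rational(1, 3), Pow(4, 2)), 8)), Mul(Add(Mul(-14, -14), 5), 216)) = Add(Add(-8, Mul(Mul(Rational(1, 3), 16), 8)), Mul(Add(196, 5), 216)) = Add(Add(-8, Mul(Rational(16, 3), 8)), Mul(201, 216)) = Add(Add(-8, Rational(128, 3)), 43416) = Add(Rational(104, 3), 43416) = Rational(130352, 3)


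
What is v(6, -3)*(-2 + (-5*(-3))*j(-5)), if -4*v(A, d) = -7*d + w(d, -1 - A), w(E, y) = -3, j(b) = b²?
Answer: -3357/2 ≈ -1678.5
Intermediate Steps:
v(A, d) = ¾ + 7*d/4 (v(A, d) = -(-7*d - 3)/4 = -(-3 - 7*d)/4 = ¾ + 7*d/4)
v(6, -3)*(-2 + (-5*(-3))*j(-5)) = (¾ + (7/4)*(-3))*(-2 - 5*(-3)*(-5)²) = (¾ - 21/4)*(-2 + 15*25) = -9*(-2 + 375)/2 = -9/2*373 = -3357/2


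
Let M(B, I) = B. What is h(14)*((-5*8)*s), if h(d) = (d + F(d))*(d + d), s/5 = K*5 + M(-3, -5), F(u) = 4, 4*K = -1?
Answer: 428400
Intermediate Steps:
K = -¼ (K = (¼)*(-1) = -¼ ≈ -0.25000)
s = -85/4 (s = 5*(-¼*5 - 3) = 5*(-5/4 - 3) = 5*(-17/4) = -85/4 ≈ -21.250)
h(d) = 2*d*(4 + d) (h(d) = (d + 4)*(d + d) = (4 + d)*(2*d) = 2*d*(4 + d))
h(14)*((-5*8)*s) = (2*14*(4 + 14))*(-5*8*(-85/4)) = (2*14*18)*(-40*(-85/4)) = 504*850 = 428400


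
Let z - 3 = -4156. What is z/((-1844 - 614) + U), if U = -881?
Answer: 4153/3339 ≈ 1.2438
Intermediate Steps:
z = -4153 (z = 3 - 4156 = -4153)
z/((-1844 - 614) + U) = -4153/((-1844 - 614) - 881) = -4153/(-2458 - 881) = -4153/(-3339) = -4153*(-1/3339) = 4153/3339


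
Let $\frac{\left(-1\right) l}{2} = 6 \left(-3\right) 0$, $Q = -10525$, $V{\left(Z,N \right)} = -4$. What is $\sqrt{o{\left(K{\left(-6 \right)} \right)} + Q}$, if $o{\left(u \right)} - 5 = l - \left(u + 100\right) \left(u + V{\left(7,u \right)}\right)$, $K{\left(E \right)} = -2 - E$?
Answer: $2 i \sqrt{2630} \approx 102.57 i$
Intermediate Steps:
$l = 0$ ($l = - 2 \cdot 6 \left(-3\right) 0 = - 2 \left(\left(-18\right) 0\right) = \left(-2\right) 0 = 0$)
$o{\left(u \right)} = 5 - \left(-4 + u\right) \left(100 + u\right)$ ($o{\left(u \right)} = 5 + \left(0 - \left(u + 100\right) \left(u - 4\right)\right) = 5 + \left(0 - \left(100 + u\right) \left(-4 + u\right)\right) = 5 + \left(0 - \left(-4 + u\right) \left(100 + u\right)\right) = 5 - \left(-4 + u\right) \left(100 + u\right)$)
$\sqrt{o{\left(K{\left(-6 \right)} \right)} + Q} = \sqrt{\left(405 - \left(-2 - -6\right)^{2} - 96 \left(-2 - -6\right)\right) - 10525} = \sqrt{\left(405 - \left(-2 + 6\right)^{2} - 96 \left(-2 + 6\right)\right) - 10525} = \sqrt{\left(405 - 4^{2} - 384\right) - 10525} = \sqrt{\left(405 - 16 - 384\right) - 10525} = \sqrt{5 - 10525} = \sqrt{-10520} = 2 i \sqrt{2630}$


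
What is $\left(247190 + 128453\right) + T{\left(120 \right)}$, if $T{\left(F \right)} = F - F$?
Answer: $375643$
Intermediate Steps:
$T{\left(F \right)} = 0$
$\left(247190 + 128453\right) + T{\left(120 \right)} = \left(247190 + 128453\right) + 0 = 375643 + 0 = 375643$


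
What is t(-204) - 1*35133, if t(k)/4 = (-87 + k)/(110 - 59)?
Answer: -597649/17 ≈ -35156.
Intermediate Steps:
t(k) = -116/17 + 4*k/51 (t(k) = 4*((-87 + k)/(110 - 59)) = 4*((-87 + k)/51) = 4*((-87 + k)*(1/51)) = 4*(-29/17 + k/51) = -116/17 + 4*k/51)
t(-204) - 1*35133 = (-116/17 + (4/51)*(-204)) - 1*35133 = (-116/17 - 16) - 35133 = -388/17 - 35133 = -597649/17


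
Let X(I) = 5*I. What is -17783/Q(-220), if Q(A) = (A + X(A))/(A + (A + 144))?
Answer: -657971/165 ≈ -3987.7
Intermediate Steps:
Q(A) = 6*A/(144 + 2*A) (Q(A) = (A + 5*A)/(A + (A + 144)) = (6*A)/(A + (144 + A)) = (6*A)/(144 + 2*A) = 6*A/(144 + 2*A))
-17783/Q(-220) = -17783/(3*(-220)/(72 - 220)) = -17783/(3*(-220)/(-148)) = -17783/(3*(-220)*(-1/148)) = -17783/165/37 = -17783*37/165 = -657971/165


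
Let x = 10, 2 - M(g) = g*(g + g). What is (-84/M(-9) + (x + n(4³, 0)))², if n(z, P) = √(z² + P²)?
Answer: 8886361/1600 ≈ 5554.0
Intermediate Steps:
M(g) = 2 - 2*g² (M(g) = 2 - g*(g + g) = 2 - g*2*g = 2 - 2*g²)
n(z, P) = √(P² + z²)
(-84/M(-9) + (x + n(4³, 0)))² = (-84/(2 - 2*(-9)²) + (10 + √(0² + (4³)²)))² = (-84/(2 - 2*81) + (10 + √(0 + 64²)))² = (-84/(2 - 162) + (10 + √(0 + 4096)))² = (-84/(-160) + (10 + √4096))² = (-84*(-1/160) + (10 + 64))² = (21/40 + 74)² = (2981/40)² = 8886361/1600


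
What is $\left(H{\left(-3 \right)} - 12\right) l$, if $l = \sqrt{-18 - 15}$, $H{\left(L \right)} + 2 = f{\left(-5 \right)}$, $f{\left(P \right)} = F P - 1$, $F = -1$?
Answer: $- 10 i \sqrt{33} \approx - 57.446 i$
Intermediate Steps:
$f{\left(P \right)} = -1 - P$ ($f{\left(P \right)} = - P - 1 = -1 - P$)
$H{\left(L \right)} = 2$ ($H{\left(L \right)} = -2 - -4 = -2 + \left(-1 + 5\right) = -2 + 4 = 2$)
$l = i \sqrt{33}$ ($l = \sqrt{-33} = i \sqrt{33} \approx 5.7446 i$)
$\left(H{\left(-3 \right)} - 12\right) l = \left(2 - 12\right) i \sqrt{33} = - 10 i \sqrt{33}$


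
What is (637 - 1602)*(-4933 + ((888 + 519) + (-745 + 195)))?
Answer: 3933340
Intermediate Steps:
(637 - 1602)*(-4933 + ((888 + 519) + (-745 + 195))) = -965*(-4933 + (1407 - 550)) = -965*(-4933 + 857) = -965*(-4076) = 3933340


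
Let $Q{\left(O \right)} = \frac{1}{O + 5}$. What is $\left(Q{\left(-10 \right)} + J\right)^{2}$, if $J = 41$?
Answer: $\frac{41616}{25} \approx 1664.6$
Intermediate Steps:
$Q{\left(O \right)} = \frac{1}{5 + O}$
$\left(Q{\left(-10 \right)} + J\right)^{2} = \left(\frac{1}{5 - 10} + 41\right)^{2} = \left(\frac{1}{-5} + 41\right)^{2} = \left(- \frac{1}{5} + 41\right)^{2} = \left(\frac{204}{5}\right)^{2} = \frac{41616}{25}$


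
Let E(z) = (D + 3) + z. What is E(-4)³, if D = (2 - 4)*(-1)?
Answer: 1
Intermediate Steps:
D = 2 (D = -2*(-1) = 2)
E(z) = 5 + z (E(z) = (2 + 3) + z = 5 + z)
E(-4)³ = (5 - 4)³ = 1³ = 1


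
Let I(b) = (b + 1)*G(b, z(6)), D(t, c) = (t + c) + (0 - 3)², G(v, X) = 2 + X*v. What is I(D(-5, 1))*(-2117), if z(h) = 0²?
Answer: -25404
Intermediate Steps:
z(h) = 0
D(t, c) = 9 + c + t (D(t, c) = (c + t) + (-3)² = (c + t) + 9 = 9 + c + t)
I(b) = 2 + 2*b (I(b) = (b + 1)*(2 + 0*b) = (1 + b)*(2 + 0) = (1 + b)*2 = 2 + 2*b)
I(D(-5, 1))*(-2117) = (2 + 2*(9 + 1 - 5))*(-2117) = (2 + 2*5)*(-2117) = (2 + 10)*(-2117) = 12*(-2117) = -25404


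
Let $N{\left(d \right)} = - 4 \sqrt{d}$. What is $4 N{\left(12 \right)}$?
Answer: $- 32 \sqrt{3} \approx -55.426$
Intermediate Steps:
$4 N{\left(12 \right)} = 4 \left(- 4 \sqrt{12}\right) = 4 \left(- 4 \cdot 2 \sqrt{3}\right) = 4 \left(- 8 \sqrt{3}\right) = - 32 \sqrt{3}$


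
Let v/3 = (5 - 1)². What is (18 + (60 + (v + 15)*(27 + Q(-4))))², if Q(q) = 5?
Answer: 4384836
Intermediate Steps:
v = 48 (v = 3*(5 - 1)² = 3*4² = 3*16 = 48)
(18 + (60 + (v + 15)*(27 + Q(-4))))² = (18 + (60 + (48 + 15)*(27 + 5)))² = (18 + (60 + 63*32))² = (18 + (60 + 2016))² = (18 + 2076)² = 2094² = 4384836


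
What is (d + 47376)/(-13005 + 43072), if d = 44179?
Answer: 91555/30067 ≈ 3.0450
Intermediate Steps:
(d + 47376)/(-13005 + 43072) = (44179 + 47376)/(-13005 + 43072) = 91555/30067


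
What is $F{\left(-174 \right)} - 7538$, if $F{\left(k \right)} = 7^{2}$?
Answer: $-7489$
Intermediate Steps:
$F{\left(k \right)} = 49$
$F{\left(-174 \right)} - 7538 = 49 - 7538 = -7489$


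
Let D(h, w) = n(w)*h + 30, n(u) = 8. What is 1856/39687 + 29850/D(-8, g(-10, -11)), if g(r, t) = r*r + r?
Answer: -592296923/674679 ≈ -877.89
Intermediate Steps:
g(r, t) = r + r² (g(r, t) = r² + r = r + r²)
D(h, w) = 30 + 8*h (D(h, w) = 8*h + 30 = 30 + 8*h)
1856/39687 + 29850/D(-8, g(-10, -11)) = 1856/39687 + 29850/(30 + 8*(-8)) = 1856*(1/39687) + 29850/(30 - 64) = 1856/39687 + 29850/(-34) = 1856/39687 + 29850*(-1/34) = 1856/39687 - 14925/17 = -592296923/674679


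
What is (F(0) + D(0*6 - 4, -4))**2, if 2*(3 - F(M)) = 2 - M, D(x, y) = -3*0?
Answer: 4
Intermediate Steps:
D(x, y) = 0
F(M) = 2 + M/2 (F(M) = 3 - (2 - M)/2 = 3 + (-1 + M/2) = 2 + M/2)
(F(0) + D(0*6 - 4, -4))**2 = ((2 + (1/2)*0) + 0)**2 = ((2 + 0) + 0)**2 = (2 + 0)**2 = 2**2 = 4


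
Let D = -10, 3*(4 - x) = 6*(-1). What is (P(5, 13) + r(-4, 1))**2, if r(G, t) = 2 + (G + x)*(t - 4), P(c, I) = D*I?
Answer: 17956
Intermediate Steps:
x = 6 (x = 4 - 2*(-1) = 4 - 1/3*(-6) = 4 + 2 = 6)
P(c, I) = -10*I
r(G, t) = 2 + (-4 + t)*(6 + G) (r(G, t) = 2 + (G + 6)*(t - 4) = 2 + (6 + G)*(-4 + t) = 2 + (-4 + t)*(6 + G))
(P(5, 13) + r(-4, 1))**2 = (-10*13 + (-22 - 4*(-4) + 6*1 - 4*1))**2 = (-130 + (-22 + 16 + 6 - 4))**2 = (-130 - 4)**2 = (-134)**2 = 17956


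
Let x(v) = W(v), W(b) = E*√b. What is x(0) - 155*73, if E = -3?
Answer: -11315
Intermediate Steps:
W(b) = -3*√b
x(v) = -3*√v
x(0) - 155*73 = -3*√0 - 155*73 = -3*0 - 11315 = 0 - 11315 = -11315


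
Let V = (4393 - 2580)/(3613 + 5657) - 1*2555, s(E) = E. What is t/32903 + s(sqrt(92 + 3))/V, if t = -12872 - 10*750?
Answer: -20372/32903 - 9270*sqrt(95)/23683037 ≈ -0.62297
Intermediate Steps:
t = -20372 (t = -12872 - 7500 = -20372)
V = -23683037/9270 (V = 1813/9270 - 2555 = -23683037/9270 ≈ -2554.8)
t/32903 + s(sqrt(92 + 3))/V = -20372/32903 + sqrt(92 + 3)/(-23683037/9270) = -20372*1/32903 + sqrt(95)*(-9270/23683037) = -20372/32903 - 9270*sqrt(95)/23683037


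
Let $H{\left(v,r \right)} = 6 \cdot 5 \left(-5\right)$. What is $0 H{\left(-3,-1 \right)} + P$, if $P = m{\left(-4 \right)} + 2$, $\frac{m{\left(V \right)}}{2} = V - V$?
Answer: $2$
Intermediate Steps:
$m{\left(V \right)} = 0$ ($m{\left(V \right)} = 2 \left(V - V\right) = 2 \cdot 0 = 0$)
$H{\left(v,r \right)} = -150$ ($H{\left(v,r \right)} = 30 \left(-5\right) = -150$)
$P = 2$ ($P = 0 + 2 = 2$)
$0 H{\left(-3,-1 \right)} + P = 0 \left(-150\right) + 2 = 0 + 2 = 2$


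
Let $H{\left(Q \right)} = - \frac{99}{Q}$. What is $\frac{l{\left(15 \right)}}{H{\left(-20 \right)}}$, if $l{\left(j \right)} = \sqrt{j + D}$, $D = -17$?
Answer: $\frac{20 i \sqrt{2}}{99} \approx 0.2857 i$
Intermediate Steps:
$l{\left(j \right)} = \sqrt{-17 + j}$ ($l{\left(j \right)} = \sqrt{j - 17} = \sqrt{-17 + j}$)
$\frac{l{\left(15 \right)}}{H{\left(-20 \right)}} = \frac{\sqrt{-17 + 15}}{\left(-99\right) \frac{1}{-20}} = \frac{\sqrt{-2}}{\left(-99\right) \left(- \frac{1}{20}\right)} = \frac{i \sqrt{2}}{\frac{99}{20}} = i \sqrt{2} \cdot \frac{20}{99} = \frac{20 i \sqrt{2}}{99}$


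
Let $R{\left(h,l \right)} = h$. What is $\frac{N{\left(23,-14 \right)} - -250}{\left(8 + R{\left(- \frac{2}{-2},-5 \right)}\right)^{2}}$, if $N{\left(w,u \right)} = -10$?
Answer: $\frac{80}{27} \approx 2.963$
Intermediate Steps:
$\frac{N{\left(23,-14 \right)} - -250}{\left(8 + R{\left(- \frac{2}{-2},-5 \right)}\right)^{2}} = \frac{-10 - -250}{\left(8 - \frac{2}{-2}\right)^{2}} = \frac{-10 + 250}{\left(8 - -1\right)^{2}} = \frac{240}{\left(8 + 1\right)^{2}} = \frac{240}{9^{2}} = \frac{240}{81} = 240 \cdot \frac{1}{81} = \frac{80}{27}$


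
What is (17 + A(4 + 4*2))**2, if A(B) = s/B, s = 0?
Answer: 289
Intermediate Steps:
A(B) = 0 (A(B) = 0/B = 0)
(17 + A(4 + 4*2))**2 = (17 + 0)**2 = 17**2 = 289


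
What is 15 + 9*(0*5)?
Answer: 15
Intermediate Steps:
15 + 9*(0*5) = 15 + 9*0 = 15 + 0 = 15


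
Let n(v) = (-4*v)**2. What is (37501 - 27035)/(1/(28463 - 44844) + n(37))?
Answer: 171443546/358809423 ≈ 0.47781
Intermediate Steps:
n(v) = 16*v**2
(37501 - 27035)/(1/(28463 - 44844) + n(37)) = (37501 - 27035)/(1/(28463 - 44844) + 16*37**2) = 10466/(1/(-16381) + 16*1369) = 10466/(-1/16381 + 21904) = 10466/(358809423/16381) = 10466*(16381/358809423) = 171443546/358809423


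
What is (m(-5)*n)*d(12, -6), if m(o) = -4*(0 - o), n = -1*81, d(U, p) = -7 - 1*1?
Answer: -12960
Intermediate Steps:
d(U, p) = -8 (d(U, p) = -7 - 1 = -8)
n = -81
m(o) = 4*o (m(o) = -(-4)*o = 4*o)
(m(-5)*n)*d(12, -6) = ((4*(-5))*(-81))*(-8) = -20*(-81)*(-8) = 1620*(-8) = -12960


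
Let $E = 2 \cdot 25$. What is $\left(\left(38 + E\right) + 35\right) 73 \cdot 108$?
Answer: $969732$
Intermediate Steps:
$E = 50$
$\left(\left(38 + E\right) + 35\right) 73 \cdot 108 = \left(\left(38 + 50\right) + 35\right) 73 \cdot 108 = \left(88 + 35\right) 73 \cdot 108 = 123 \cdot 73 \cdot 108 = 8979 \cdot 108 = 969732$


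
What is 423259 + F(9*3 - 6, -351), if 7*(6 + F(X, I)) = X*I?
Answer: 422200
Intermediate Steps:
F(X, I) = -6 + I*X/7 (F(X, I) = -6 + (X*I)/7 = -6 + (I*X)/7 = -6 + I*X/7)
423259 + F(9*3 - 6, -351) = 423259 + (-6 + (1/7)*(-351)*(9*3 - 6)) = 423259 + (-6 + (1/7)*(-351)*(27 - 6)) = 423259 + (-6 + (1/7)*(-351)*21) = 423259 + (-6 - 1053) = 423259 - 1059 = 422200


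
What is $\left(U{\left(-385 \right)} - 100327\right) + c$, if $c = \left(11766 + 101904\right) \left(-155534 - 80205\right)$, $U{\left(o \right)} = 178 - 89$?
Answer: $-26796552368$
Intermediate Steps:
$U{\left(o \right)} = 89$
$c = -26796452130$ ($c = 113670 \left(-235739\right) = -26796452130$)
$\left(U{\left(-385 \right)} - 100327\right) + c = \left(89 - 100327\right) - 26796452130 = -100238 - 26796452130 = -26796552368$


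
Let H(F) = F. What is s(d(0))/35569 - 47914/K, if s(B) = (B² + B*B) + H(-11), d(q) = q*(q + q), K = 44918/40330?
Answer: -928817927647/21590383 ≈ -43020.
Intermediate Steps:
K = 607/545 (K = 44918*(1/40330) = 607/545 ≈ 1.1138)
d(q) = 2*q² (d(q) = q*(2*q) = 2*q²)
s(B) = -11 + 2*B² (s(B) = (B² + B*B) - 11 = (B² + B²) - 11 = 2*B² - 11 = -11 + 2*B²)
s(d(0))/35569 - 47914/K = (-11 + 2*(2*0²)²)/35569 - 47914/607/545 = (-11 + 2*(2*0)²)*(1/35569) - 47914*545/607 = (-11 + 2*0²)*(1/35569) - 26113130/607 = (-11 + 2*0)*(1/35569) - 26113130/607 = (-11 + 0)*(1/35569) - 26113130/607 = -11*1/35569 - 26113130/607 = -11/35569 - 26113130/607 = -928817927647/21590383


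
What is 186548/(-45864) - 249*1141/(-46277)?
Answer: 157053335/75801726 ≈ 2.0719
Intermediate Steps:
186548/(-45864) - 249*1141/(-46277) = 186548*(-1/45864) - 284109*(-1/46277) = -46637/11466 + 40587/6611 = 157053335/75801726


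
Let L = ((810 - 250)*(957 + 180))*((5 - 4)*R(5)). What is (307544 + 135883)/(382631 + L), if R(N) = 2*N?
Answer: 443427/6749831 ≈ 0.065695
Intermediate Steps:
L = 6367200 (L = ((810 - 250)*(957 + 180))*((5 - 4)*(2*5)) = (560*1137)*(1*10) = 636720*10 = 6367200)
(307544 + 135883)/(382631 + L) = (307544 + 135883)/(382631 + 6367200) = 443427/6749831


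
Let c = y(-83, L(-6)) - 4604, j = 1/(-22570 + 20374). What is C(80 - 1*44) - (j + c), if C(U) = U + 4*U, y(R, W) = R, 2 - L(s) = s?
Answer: 10687933/2196 ≈ 4867.0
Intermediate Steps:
L(s) = 2 - s
j = -1/2196 (j = 1/(-2196) = -1/2196 ≈ -0.00045537)
c = -4687 (c = -83 - 4604 = -4687)
C(U) = 5*U
C(80 - 1*44) - (j + c) = 5*(80 - 1*44) - (-1/2196 - 4687) = 5*(80 - 44) - 1*(-10292653/2196) = 5*36 + 10292653/2196 = 180 + 10292653/2196 = 10687933/2196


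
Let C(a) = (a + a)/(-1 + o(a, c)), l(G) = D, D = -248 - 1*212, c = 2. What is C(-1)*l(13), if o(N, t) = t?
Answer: 920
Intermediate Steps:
D = -460 (D = -248 - 212 = -460)
l(G) = -460
C(a) = 2*a (C(a) = (a + a)/(-1 + 2) = (2*a)/1 = (2*a)*1 = 2*a)
C(-1)*l(13) = (2*(-1))*(-460) = -2*(-460) = 920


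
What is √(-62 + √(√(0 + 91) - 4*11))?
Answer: √(-62 + √(-44 + √91)) ≈ 0.37235 + 7.8828*I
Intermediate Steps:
√(-62 + √(√(0 + 91) - 4*11)) = √(-62 + √(√91 - 44)) = √(-62 + √(-44 + √91))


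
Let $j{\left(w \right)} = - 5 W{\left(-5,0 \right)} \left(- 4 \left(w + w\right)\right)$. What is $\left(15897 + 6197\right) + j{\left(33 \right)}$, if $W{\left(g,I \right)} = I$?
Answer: $22094$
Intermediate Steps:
$j{\left(w \right)} = 0$ ($j{\left(w \right)} = \left(-5\right) 0 \left(- 4 \left(w + w\right)\right) = 0 \left(- 4 \cdot 2 w\right) = 0 \left(- 8 w\right) = 0$)
$\left(15897 + 6197\right) + j{\left(33 \right)} = \left(15897 + 6197\right) + 0 = 22094 + 0 = 22094$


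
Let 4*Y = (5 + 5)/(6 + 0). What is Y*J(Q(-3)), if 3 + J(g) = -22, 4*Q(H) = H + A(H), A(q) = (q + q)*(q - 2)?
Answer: -125/12 ≈ -10.417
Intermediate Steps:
A(q) = 2*q*(-2 + q) (A(q) = (2*q)*(-2 + q) = 2*q*(-2 + q))
Q(H) = H/4 + H*(-2 + H)/2 (Q(H) = (H + 2*H*(-2 + H))/4 = H/4 + H*(-2 + H)/2)
J(g) = -25 (J(g) = -3 - 22 = -25)
Y = 5/12 (Y = ((5 + 5)/(6 + 0))/4 = (10/6)/4 = (10*(⅙))/4 = (¼)*(5/3) = 5/12 ≈ 0.41667)
Y*J(Q(-3)) = (5/12)*(-25) = -125/12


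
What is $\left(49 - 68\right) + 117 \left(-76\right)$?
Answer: $-8911$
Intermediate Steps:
$\left(49 - 68\right) + 117 \left(-76\right) = \left(49 - 68\right) - 8892 = -19 - 8892 = -8911$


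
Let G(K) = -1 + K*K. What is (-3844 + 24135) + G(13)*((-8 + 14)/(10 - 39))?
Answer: 587431/29 ≈ 20256.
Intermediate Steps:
G(K) = -1 + K²
(-3844 + 24135) + G(13)*((-8 + 14)/(10 - 39)) = (-3844 + 24135) + (-1 + 13²)*((-8 + 14)/(10 - 39)) = 20291 + (-1 + 169)*(6/(-29)) = 20291 + 168*(6*(-1/29)) = 20291 + 168*(-6/29) = 20291 - 1008/29 = 587431/29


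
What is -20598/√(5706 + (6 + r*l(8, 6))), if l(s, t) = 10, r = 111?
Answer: -3433*√758/379 ≈ -249.38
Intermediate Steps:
-20598/√(5706 + (6 + r*l(8, 6))) = -20598/√(5706 + (6 + 111*10)) = -20598/√(5706 + (6 + 1110)) = -20598/√(5706 + 1116) = -20598*√758/2274 = -3433*√758/379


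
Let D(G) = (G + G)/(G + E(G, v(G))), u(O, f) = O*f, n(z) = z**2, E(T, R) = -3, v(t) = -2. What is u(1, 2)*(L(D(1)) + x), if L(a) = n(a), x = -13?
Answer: -24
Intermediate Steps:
D(G) = 2*G/(-3 + G) (D(G) = (G + G)/(G - 3) = (2*G)/(-3 + G) = 2*G/(-3 + G))
L(a) = a**2
u(1, 2)*(L(D(1)) + x) = (1*2)*((2*1/(-3 + 1))**2 - 13) = 2*((2*1/(-2))**2 - 13) = 2*((2*1*(-1/2))**2 - 13) = 2*((-1)**2 - 13) = 2*(1 - 13) = 2*(-12) = -24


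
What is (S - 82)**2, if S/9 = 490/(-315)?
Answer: 9216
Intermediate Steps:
S = -14 (S = 9*(490/(-315)) = 9*(490*(-1/315)) = 9*(-14/9) = -14)
(S - 82)**2 = (-14 - 82)**2 = (-96)**2 = 9216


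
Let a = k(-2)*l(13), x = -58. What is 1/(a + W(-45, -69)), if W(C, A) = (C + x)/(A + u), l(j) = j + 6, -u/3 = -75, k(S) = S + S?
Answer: -156/11959 ≈ -0.013045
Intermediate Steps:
k(S) = 2*S
u = 225 (u = -3*(-75) = 225)
l(j) = 6 + j
W(C, A) = (-58 + C)/(225 + A) (W(C, A) = (C - 58)/(A + 225) = (-58 + C)/(225 + A))
a = -76 (a = (2*(-2))*(6 + 13) = -4*19 = -76)
1/(a + W(-45, -69)) = 1/(-76 + (-58 - 45)/(225 - 69)) = 1/(-76 - 103/156) = 1/(-11959/156) = -156/11959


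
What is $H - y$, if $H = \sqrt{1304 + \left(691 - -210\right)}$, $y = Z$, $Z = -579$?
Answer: $579 + 21 \sqrt{5} \approx 625.96$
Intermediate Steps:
$y = -579$
$H = 21 \sqrt{5}$ ($H = \sqrt{1304 + \left(691 + 210\right)} = \sqrt{1304 + 901} = \sqrt{2205} = 21 \sqrt{5} \approx 46.957$)
$H - y = 21 \sqrt{5} - -579 = 21 \sqrt{5} + 579 = 579 + 21 \sqrt{5}$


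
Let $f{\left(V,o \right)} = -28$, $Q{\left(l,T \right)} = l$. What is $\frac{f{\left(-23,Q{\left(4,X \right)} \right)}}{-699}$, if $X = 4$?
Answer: $\frac{28}{699} \approx 0.040057$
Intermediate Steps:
$\frac{f{\left(-23,Q{\left(4,X \right)} \right)}}{-699} = - \frac{28}{-699} = \left(-28\right) \left(- \frac{1}{699}\right) = \frac{28}{699}$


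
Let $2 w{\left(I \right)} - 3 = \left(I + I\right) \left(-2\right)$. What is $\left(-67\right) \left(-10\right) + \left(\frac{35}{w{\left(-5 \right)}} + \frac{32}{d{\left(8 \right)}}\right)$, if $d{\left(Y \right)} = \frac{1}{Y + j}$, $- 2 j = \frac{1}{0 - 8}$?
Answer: $\frac{21414}{23} \approx 931.04$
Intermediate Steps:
$j = \frac{1}{16}$ ($j = - \frac{1}{2 \left(0 - 8\right)} = - \frac{1}{2 \left(-8\right)} = \left(- \frac{1}{2}\right) \left(- \frac{1}{8}\right) = \frac{1}{16} \approx 0.0625$)
$d{\left(Y \right)} = \frac{1}{\frac{1}{16} + Y}$ ($d{\left(Y \right)} = \frac{1}{Y + \frac{1}{16}} = \frac{1}{\frac{1}{16} + Y}$)
$w{\left(I \right)} = \frac{3}{2} - 2 I$ ($w{\left(I \right)} = \frac{3}{2} + \frac{\left(I + I\right) \left(-2\right)}{2} = \frac{3}{2} + \frac{2 I \left(-2\right)}{2} = \frac{3}{2} + \frac{\left(-4\right) I}{2} = \frac{3}{2} - 2 I$)
$\left(-67\right) \left(-10\right) + \left(\frac{35}{w{\left(-5 \right)}} + \frac{32}{d{\left(8 \right)}}\right) = \left(-67\right) \left(-10\right) + \left(\frac{35}{\frac{3}{2} - -10} + \frac{32}{16 \frac{1}{1 + 16 \cdot 8}}\right) = 670 + \left(\frac{35}{\frac{3}{2} + 10} + \frac{32}{16 \frac{1}{1 + 128}}\right) = 670 + \left(\frac{35}{\frac{23}{2}} + \frac{32}{16 \cdot \frac{1}{129}}\right) = 670 + \left(35 \cdot \frac{2}{23} + \frac{32}{16 \cdot \frac{1}{129}}\right) = 670 + \left(\frac{70}{23} + \frac{32}{\frac{16}{129}}\right) = 670 + \left(\frac{70}{23} + 32 \cdot \frac{129}{16}\right) = 670 + \left(\frac{70}{23} + 258\right) = 670 + \frac{6004}{23} = \frac{21414}{23}$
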